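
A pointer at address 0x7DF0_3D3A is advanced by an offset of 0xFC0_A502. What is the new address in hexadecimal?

Add column by column in base 16, right to left:
  A+2 = C
  3+0 = 3
  D+5 = 2 carry 1
  3+A+1 = E
  0+0 = 0
  F+C = B carry 1
  D+F+1 = D carry 1
  7+0+1 = 8

0x8DB0E23C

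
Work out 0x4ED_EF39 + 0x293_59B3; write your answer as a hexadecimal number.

0x78148EC

Add column by column in base 16, right to left:
  9+3 = C
  3+B = E
  F+9 = 8 carry 1
  E+5+1 = 4 carry 1
  D+3+1 = 1 carry 1
  E+9+1 = 8 carry 1
  4+2+1 = 7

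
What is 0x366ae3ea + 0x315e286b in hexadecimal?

0x67c90c55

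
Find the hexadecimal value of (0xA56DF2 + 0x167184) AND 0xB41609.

Add column by column in base 16, right to left:
  2+4 = 6
  F+8 = 7 carry 1
  D+1+1 = F
  6+7 = D
  5+6 = B
  A+1 = B
Sum = 0xBBDF76; now AND with 0xB41609:
  B&B=B, B&4=0, D&1=1, F&6=6, 7&0=0, 6&9=0

0xB01600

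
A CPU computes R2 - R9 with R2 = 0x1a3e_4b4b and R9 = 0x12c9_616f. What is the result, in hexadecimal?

0x774e9dc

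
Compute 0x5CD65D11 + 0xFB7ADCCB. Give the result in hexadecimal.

Add column by column in base 16, right to left:
  1+B = C
  1+C = D
  D+C = 9 carry 1
  5+D+1 = 3 carry 1
  6+A+1 = 1 carry 1
  D+7+1 = 5 carry 1
  C+B+1 = 8 carry 1
  5+F+1 = 5 carry 1
  final carry 1

0x1585139DC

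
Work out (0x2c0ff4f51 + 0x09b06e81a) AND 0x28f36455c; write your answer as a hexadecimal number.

0x20c060548

Add column by column in base 16, right to left:
  1+a = b
  5+1 = 6
  f+8 = 7 carry 1
  4+e+1 = 3 carry 1
  f+6+1 = 6 carry 1
  f+0+1 = 0 carry 1
  0+b+1 = c
  c+9 = 5 carry 1
  2+0+1 = 3
Sum = 0x35c06376b; now AND with 0x28f36455c:
  3&2=2, 5&8=0, c&f=c, 0&3=0, 6&6=6, 3&4=0, 7&5=5, 6&5=4, b&c=8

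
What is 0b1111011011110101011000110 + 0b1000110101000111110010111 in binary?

0b11000010000111101001011101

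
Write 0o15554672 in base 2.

0b1101101101100110111010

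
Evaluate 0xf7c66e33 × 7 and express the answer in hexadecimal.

0x6c66d0365

Multiply each base-16 digit by 7, carrying:
  3×7 = 21 → write 5 carry 1
  3×7+1 = 22 → write 6 carry 1
  e×7+1 = 99 → write 3 carry 6
  6×7+6 = 48 → write 0 carry 3
  6×7+3 = 45 → write d carry 2
  c×7+2 = 86 → write 6 carry 5
  7×7+5 = 54 → write 6 carry 3
  f×7+3 = 108 → write c carry 6
  remaining carry: 6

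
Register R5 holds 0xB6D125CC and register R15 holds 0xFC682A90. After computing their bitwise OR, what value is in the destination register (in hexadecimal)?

OR each hex digit independently (no carries):
  B|F=F, 6|C=E, D|6=F, 1|8=9, 2|2=2, 5|A=F, C|9=D, C|0=C

0xFEF92FDC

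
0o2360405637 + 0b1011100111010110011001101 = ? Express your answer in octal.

0b1011100111010110011001101 = 0o134726315 in octal.
Add column by column in base 8, right to left:
  7+5 = 4 carry 1
  3+1+1 = 5
  6+3 = 1 carry 1
  5+6+1 = 4 carry 1
  0+2+1 = 3
  4+7 = 3 carry 1
  0+4+1 = 5
  6+3 = 1 carry 1
  3+1+1 = 5
  2+0 = 2

0o2515334154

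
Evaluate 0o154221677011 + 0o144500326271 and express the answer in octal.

Add column by column in base 8, right to left:
  1+1 = 2
  1+7 = 0 carry 1
  0+2+1 = 3
  7+6 = 5 carry 1
  7+2+1 = 2 carry 1
  6+3+1 = 2 carry 1
  1+0+1 = 2
  2+0 = 2
  2+5 = 7
  4+4 = 0 carry 1
  5+4+1 = 2 carry 1
  1+1+1 = 3

0o320722225302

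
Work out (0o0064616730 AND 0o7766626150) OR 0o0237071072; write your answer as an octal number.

0o0064616730 AND 0o7766626150 = 0o0064606110.
Then OR with 0o0237071072.

0o277677172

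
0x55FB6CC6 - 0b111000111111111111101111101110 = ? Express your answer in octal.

0o3476670330

0x55FB6CC6 = 0o12576666306 in octal.
0b111000111111111111101111101110 = 0o7077775756 in octal.
Subtract column by column in base 8:
  6-6 → 0
  0-5 → 3 (borrow)
  3-7-1 → 3 (borrow)
  6-5-1 → 0
  6-7 → 7 (borrow)
  6-7-1 → 6 (borrow)
  6-7-1 → 6 (borrow)
  7-7-1 → 7 (borrow)
  5-0-1 → 4
  2-7 → 3 (borrow)
  1-0-1 → 0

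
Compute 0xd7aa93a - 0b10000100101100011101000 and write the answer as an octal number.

0o1516050122

0xd7aa93a = 0o1536524472 in octal.
0b10000100101100011101000 = 0o20454350 in octal.
Subtract column by column in base 8:
  2-0 → 2
  7-5 → 2
  4-3 → 1
  4-4 → 0
  2-5 → 5 (borrow)
  5-4-1 → 0
  6-0 → 6
  3-2 → 1
  5-0 → 5
  1-0 → 1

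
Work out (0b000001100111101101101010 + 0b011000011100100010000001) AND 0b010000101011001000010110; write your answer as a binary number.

0b10000000000001000000010

Add column by column in base 2, right to left:
  0+1 = 1
  1+0 = 1
  0+0 = 0
  1+0 = 1
  0+0 = 0
  1+0 = 1
  1+0 = 1
  0+1 = 1
  1+0 = 1
  1+0 = 1
  0+0 = 0
  1+1 = 0 carry 1
  1+0+1 = 0 carry 1
  1+0+1 = 0 carry 1
  1+1+1 = 1 carry 1
  0+1+1 = 0 carry 1
  0+1+1 = 0 carry 1
  1+0+1 = 0 carry 1
  1+0+1 = 0 carry 1
  0+0+1 = 1
  0+0 = 0
  0+1 = 1
  0+1 = 1
Sum = 0b11010000100001111101011; now AND with 0b010000101011001000010110:
  011010000100001111101011
& 010000101011001000010110
= 010000000000001000000010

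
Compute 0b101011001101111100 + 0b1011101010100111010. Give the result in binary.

Add column by column in base 2, right to left:
  0+0 = 0
  0+1 = 1
  1+0 = 1
  1+1 = 0 carry 1
  1+1+1 = 1 carry 1
  1+1+1 = 1 carry 1
  1+0+1 = 0 carry 1
  0+0+1 = 1
  1+1 = 0 carry 1
  1+0+1 = 0 carry 1
  0+1+1 = 0 carry 1
  0+0+1 = 1
  1+1 = 0 carry 1
  1+0+1 = 0 carry 1
  0+1+1 = 0 carry 1
  1+1+1 = 1 carry 1
  0+1+1 = 0 carry 1
  1+0+1 = 0 carry 1
  0+1+1 = 0 carry 1
  final carry 1

0b10001000100010110110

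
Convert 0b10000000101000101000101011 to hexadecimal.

Group the bits into nibbles: 0010 0000 0010 1000 1010 0010 1011 → 2028A2B.

0x2028A2B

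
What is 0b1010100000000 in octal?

Group the bits in threes: 001 010 100 000 000 → 12400.

0o12400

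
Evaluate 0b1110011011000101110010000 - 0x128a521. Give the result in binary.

0b101001001110011001101111

0x128a521 = 0b1001010001010010100100001 in binary.
Subtract column by column in base 2:
  0-1 → 1 (borrow)
  0-0-1 → 1 (borrow)
  0-0-1 → 1 (borrow)
  0-0-1 → 1 (borrow)
  1-0-1 → 0
  0-1 → 1 (borrow)
  0-0-1 → 1 (borrow)
  1-0-1 → 0
  1-1 → 0
  1-0 → 1
  0-1 → 1 (borrow)
  1-0-1 → 0
  0-0 → 0
  0-1 → 1 (borrow)
  0-0-1 → 1 (borrow)
  1-1-1 → 1 (borrow)
  1-0-1 → 0
  0-0 → 0
  1-0 → 1
  1-1 → 0
  0-0 → 0
  0-1 → 1 (borrow)
  1-0-1 → 0
  1-0 → 1
  1-1 → 0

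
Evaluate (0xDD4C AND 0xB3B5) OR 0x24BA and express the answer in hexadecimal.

0xDD4C AND 0xB3B5 = 0x9104.
Then OR with 0x24BA.

0xB5BE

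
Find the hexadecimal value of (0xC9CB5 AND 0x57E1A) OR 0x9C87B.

0xC9CB5 AND 0x57E1A = 0x41C10.
Then OR with 0x9C87B.

0xDDC7B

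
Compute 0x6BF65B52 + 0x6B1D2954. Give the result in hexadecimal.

Add column by column in base 16, right to left:
  2+4 = 6
  5+5 = A
  B+9 = 4 carry 1
  5+2+1 = 8
  6+D = 3 carry 1
  F+1+1 = 1 carry 1
  B+B+1 = 7 carry 1
  6+6+1 = D

0xD71384A6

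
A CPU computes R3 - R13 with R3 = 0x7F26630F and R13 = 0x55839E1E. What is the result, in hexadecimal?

0x29A2C4F1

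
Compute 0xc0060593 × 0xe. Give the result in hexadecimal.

Multiply each base-16 digit by 14, carrying:
  3×14 = 42 → write a carry 2
  9×14+2 = 128 → write 0 carry 8
  5×14+8 = 78 → write e carry 4
  0×14+4 = 4 → write 4
  6×14 = 84 → write 4 carry 5
  0×14+5 = 5 → write 5
  0×14 = 0 → write 0
  c×14 = 168 → write 8 carry 10
  remaining carry: a

0xa80544e0a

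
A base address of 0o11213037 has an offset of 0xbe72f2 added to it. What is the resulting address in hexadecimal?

0o11213037 = 0x25161f in hexadecimal.
Add column by column in base 16, right to left:
  f+2 = 1 carry 1
  1+f+1 = 1 carry 1
  6+2+1 = 9
  1+7 = 8
  5+e = 3 carry 1
  2+b+1 = e

0xe38911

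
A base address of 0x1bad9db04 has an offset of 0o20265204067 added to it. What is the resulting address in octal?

0o107553561473

0x1bad9db04 = 0o67266355404 in octal.
Add column by column in base 8, right to left:
  4+7 = 3 carry 1
  0+6+1 = 7
  4+0 = 4
  5+4 = 1 carry 1
  5+0+1 = 6
  3+2 = 5
  6+5 = 3 carry 1
  6+6+1 = 5 carry 1
  2+2+1 = 5
  7+0 = 7
  6+2 = 0 carry 1
  final carry 1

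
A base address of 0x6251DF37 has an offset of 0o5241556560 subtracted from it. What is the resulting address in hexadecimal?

0o5241556560 = 0x2A86DD70 in hexadecimal.
Subtract column by column in base 16:
  7-0 → 7
  3-7 → C (borrow)
  F-D-1 → 1
  D-D → 0
  1-6 → B (borrow)
  5-8-1 → C (borrow)
  2-A-1 → 7 (borrow)
  6-2-1 → 3

0x37CB01C7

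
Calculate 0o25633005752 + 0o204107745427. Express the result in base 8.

0o231742753401

Add column by column in base 8, right to left:
  2+7 = 1 carry 1
  5+2+1 = 0 carry 1
  7+4+1 = 4 carry 1
  5+5+1 = 3 carry 1
  0+4+1 = 5
  0+7 = 7
  3+7 = 2 carry 1
  3+0+1 = 4
  6+1 = 7
  5+4 = 1 carry 1
  2+0+1 = 3
  0+2 = 2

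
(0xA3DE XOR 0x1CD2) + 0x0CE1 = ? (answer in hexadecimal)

First 0xA3DE XOR 0x1CD2 = 0xBF0C.
Add column by column in base 16, right to left:
  C+1 = D
  0+E = E
  F+C = B carry 1
  B+0+1 = C

0xCBED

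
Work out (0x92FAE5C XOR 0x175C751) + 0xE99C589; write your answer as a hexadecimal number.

0x16F42E96

First 0x92FAE5C XOR 0x175C751 = 0x85A690D.
Add column by column in base 16, right to left:
  D+9 = 6 carry 1
  0+8+1 = 9
  9+5 = E
  6+C = 2 carry 1
  A+9+1 = 4 carry 1
  5+9+1 = F
  8+E = 6 carry 1
  final carry 1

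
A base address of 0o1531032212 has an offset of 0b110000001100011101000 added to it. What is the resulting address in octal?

0o1537046562

0b110000001100011101000 = 0o6014350 in octal.
Add column by column in base 8, right to left:
  2+0 = 2
  1+5 = 6
  2+3 = 5
  2+4 = 6
  3+1 = 4
  0+0 = 0
  1+6 = 7
  3+0 = 3
  5+0 = 5
  1+0 = 1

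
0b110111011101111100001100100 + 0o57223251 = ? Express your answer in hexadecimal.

0x7ac1f0d

0b110111011101111100001100100 = 0x6eef864 in hexadecimal.
0o57223251 = 0xbd26a9 in hexadecimal.
Add column by column in base 16, right to left:
  4+9 = d
  6+a = 0 carry 1
  8+6+1 = f
  f+2 = 1 carry 1
  e+d+1 = c carry 1
  e+b+1 = a carry 1
  6+0+1 = 7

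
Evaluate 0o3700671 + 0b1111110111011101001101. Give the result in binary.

0o3700671 = 0b11111000000110111001 in binary.
Add column by column in base 2, right to left:
  1+1 = 0 carry 1
  0+0+1 = 1
  0+1 = 1
  1+1 = 0 carry 1
  1+0+1 = 0 carry 1
  1+0+1 = 0 carry 1
  0+1+1 = 0 carry 1
  1+0+1 = 0 carry 1
  1+1+1 = 1 carry 1
  0+1+1 = 0 carry 1
  0+1+1 = 0 carry 1
  0+0+1 = 1
  0+1 = 1
  0+1 = 1
  0+1 = 1
  1+0 = 1
  1+1 = 0 carry 1
  1+1+1 = 1 carry 1
  1+1+1 = 1 carry 1
  1+1+1 = 1 carry 1
  0+1+1 = 0 carry 1
  0+1+1 = 0 carry 1
  final carry 1

0b10011101111100100000110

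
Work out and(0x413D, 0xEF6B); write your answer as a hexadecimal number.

AND each hex digit independently (no carries):
  4&E=4, 1&F=1, 3&6=2, D&B=9

0x4129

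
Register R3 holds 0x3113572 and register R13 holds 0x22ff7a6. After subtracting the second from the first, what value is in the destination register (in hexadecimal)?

0xe13dcc

Subtract column by column in base 16:
  2-6 → c (borrow)
  7-a-1 → c (borrow)
  5-7-1 → d (borrow)
  3-f-1 → 3 (borrow)
  1-f-1 → 1 (borrow)
  1-2-1 → e (borrow)
  3-2-1 → 0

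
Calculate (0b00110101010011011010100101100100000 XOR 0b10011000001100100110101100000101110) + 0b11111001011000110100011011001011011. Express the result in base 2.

First 0b00110101010011011010100101100100000 XOR 0b10011000001100100110101100000101110 = 0b10101101011111111100001001100001110.
Add column by column in base 2, right to left:
  0+1 = 1
  1+1 = 0 carry 1
  1+0+1 = 0 carry 1
  1+1+1 = 1 carry 1
  0+1+1 = 0 carry 1
  0+0+1 = 1
  0+1 = 1
  0+0 = 0
  1+0 = 1
  1+1 = 0 carry 1
  0+1+1 = 0 carry 1
  0+0+1 = 1
  1+1 = 0 carry 1
  0+1+1 = 0 carry 1
  0+0+1 = 1
  0+0 = 0
  0+0 = 0
  1+1 = 0 carry 1
  1+0+1 = 0 carry 1
  1+1+1 = 1 carry 1
  1+1+1 = 1 carry 1
  1+0+1 = 0 carry 1
  1+0+1 = 0 carry 1
  1+0+1 = 0 carry 1
  1+1+1 = 1 carry 1
  1+1+1 = 1 carry 1
  0+0+1 = 1
  1+1 = 0 carry 1
  0+0+1 = 1
  1+0 = 1
  1+1 = 0 carry 1
  0+1+1 = 0 carry 1
  1+1+1 = 1 carry 1
  0+1+1 = 0 carry 1
  1+1+1 = 1 carry 1
  final carry 1

0b110100110111000110000100100101101001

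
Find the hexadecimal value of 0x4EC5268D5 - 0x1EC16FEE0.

0x3003B69F5

Subtract column by column in base 16:
  5-0 → 5
  D-E → F (borrow)
  8-E-1 → 9 (borrow)
  6-F-1 → 6 (borrow)
  2-6-1 → B (borrow)
  5-1-1 → 3
  C-C → 0
  E-E → 0
  4-1 → 3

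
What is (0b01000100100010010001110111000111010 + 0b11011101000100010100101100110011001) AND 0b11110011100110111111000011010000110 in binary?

0b100001100110100110000011010000010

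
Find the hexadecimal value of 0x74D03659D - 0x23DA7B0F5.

0x50F5BB4A8

Subtract column by column in base 16:
  D-5 → 8
  9-F → A (borrow)
  5-0-1 → 4
  6-B → B (borrow)
  3-7-1 → B (borrow)
  0-A-1 → 5 (borrow)
  D-D-1 → F (borrow)
  4-3-1 → 0
  7-2 → 5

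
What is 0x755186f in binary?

0b111010101010001100001101111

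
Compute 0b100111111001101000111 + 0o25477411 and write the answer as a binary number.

0b11010100111001001010000

0o25477411 = 0b10101100111111100001001 in binary.
Add column by column in base 2, right to left:
  1+1 = 0 carry 1
  1+0+1 = 0 carry 1
  1+0+1 = 0 carry 1
  0+1+1 = 0 carry 1
  0+0+1 = 1
  0+0 = 0
  1+0 = 1
  0+0 = 0
  1+1 = 0 carry 1
  1+1+1 = 1 carry 1
  0+1+1 = 0 carry 1
  0+1+1 = 0 carry 1
  1+1+1 = 1 carry 1
  1+1+1 = 1 carry 1
  1+1+1 = 1 carry 1
  1+0+1 = 0 carry 1
  1+0+1 = 0 carry 1
  1+1+1 = 1 carry 1
  0+1+1 = 0 carry 1
  0+0+1 = 1
  1+1 = 0 carry 1
  0+0+1 = 1
  0+1 = 1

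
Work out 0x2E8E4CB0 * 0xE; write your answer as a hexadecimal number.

Multiply each base-16 digit by 14, carrying:
  0×14 = 0 → write 0
  B×14 = 154 → write A carry 9
  C×14+9 = 177 → write 1 carry 11
  4×14+11 = 67 → write 3 carry 4
  E×14+4 = 200 → write 8 carry 12
  8×14+12 = 124 → write C carry 7
  E×14+7 = 203 → write B carry 12
  2×14+12 = 40 → write 8 carry 2
  remaining carry: 2

0x28BC831A0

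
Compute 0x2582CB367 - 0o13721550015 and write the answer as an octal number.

0o77071361532

0x2582CB367 = 0o113013131547 in octal.
Subtract column by column in base 8:
  7-5 → 2
  4-1 → 3
  5-0 → 5
  1-0 → 1
  3-5 → 6 (borrow)
  1-5-1 → 3 (borrow)
  3-1-1 → 1
  1-2 → 7 (borrow)
  0-7-1 → 0 (borrow)
  3-3-1 → 7 (borrow)
  1-1-1 → 7 (borrow)
  1-0-1 → 0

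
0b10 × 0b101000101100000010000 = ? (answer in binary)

0b1010001011000000100000

Multiply each base-2 digit by 2, carrying:
  0×2 = 0 → write 0
  0×2 = 0 → write 0
  0×2 = 0 → write 0
  0×2 = 0 → write 0
  1×2 = 2 → write 0 carry 1
  0×2+1 = 1 → write 1
  0×2 = 0 → write 0
  0×2 = 0 → write 0
  0×2 = 0 → write 0
  0×2 = 0 → write 0
  0×2 = 0 → write 0
  1×2 = 2 → write 0 carry 1
  1×2+1 = 3 → write 1 carry 1
  0×2+1 = 1 → write 1
  1×2 = 2 → write 0 carry 1
  0×2+1 = 1 → write 1
  0×2 = 0 → write 0
  0×2 = 0 → write 0
  1×2 = 2 → write 0 carry 1
  0×2+1 = 1 → write 1
  1×2 = 2 → write 0 carry 1
  remaining carry: 1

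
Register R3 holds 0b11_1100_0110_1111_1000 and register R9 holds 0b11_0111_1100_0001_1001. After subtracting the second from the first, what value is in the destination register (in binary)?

0b100101011011111

Subtract column by column in base 2:
  0-1 → 1 (borrow)
  0-0-1 → 1 (borrow)
  0-0-1 → 1 (borrow)
  1-1-1 → 1 (borrow)
  1-1-1 → 1 (borrow)
  1-0-1 → 0
  1-0 → 1
  1-0 → 1
  0-0 → 0
  1-0 → 1
  1-1 → 0
  0-1 → 1 (borrow)
  0-1-1 → 0 (borrow)
  0-1-1 → 0 (borrow)
  1-1-1 → 1 (borrow)
  1-0-1 → 0
  1-1 → 0
  1-1 → 0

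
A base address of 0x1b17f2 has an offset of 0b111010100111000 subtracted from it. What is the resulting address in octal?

0o6521272

0x1b17f2 = 0o6613762 in octal.
0b111010100111000 = 0o72470 in octal.
Subtract column by column in base 8:
  2-0 → 2
  6-7 → 7 (borrow)
  7-4-1 → 2
  3-2 → 1
  1-7 → 2 (borrow)
  6-0-1 → 5
  6-0 → 6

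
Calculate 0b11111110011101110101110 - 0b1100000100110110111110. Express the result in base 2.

Subtract column by column in base 2:
  0-0 → 0
  1-1 → 0
  1-1 → 0
  1-1 → 0
  0-1 → 1 (borrow)
  1-1-1 → 1 (borrow)
  0-0-1 → 1 (borrow)
  1-1-1 → 1 (borrow)
  1-1-1 → 1 (borrow)
  1-0-1 → 0
  0-1 → 1 (borrow)
  1-1-1 → 1 (borrow)
  1-0-1 → 0
  1-0 → 1
  0-1 → 1 (borrow)
  0-0-1 → 1 (borrow)
  1-0-1 → 0
  1-0 → 1
  1-0 → 1
  1-0 → 1
  1-1 → 0
  1-1 → 0
  1-0 → 1

0b10011101110110111110000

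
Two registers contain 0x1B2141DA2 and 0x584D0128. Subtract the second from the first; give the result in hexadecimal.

Subtract column by column in base 16:
  2-8 → A (borrow)
  A-2-1 → 7
  D-1 → C
  1-0 → 1
  4-D → 7 (borrow)
  1-4-1 → C (borrow)
  2-8-1 → 9 (borrow)
  B-5-1 → 5
  1-0 → 1

0x159C71C7A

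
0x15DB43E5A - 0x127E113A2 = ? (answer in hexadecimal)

Subtract column by column in base 16:
  A-2 → 8
  5-A → B (borrow)
  E-3-1 → A
  3-1 → 2
  4-1 → 3
  B-E → D (borrow)
  D-7-1 → 5
  5-2 → 3
  1-1 → 0

0x35D32AB8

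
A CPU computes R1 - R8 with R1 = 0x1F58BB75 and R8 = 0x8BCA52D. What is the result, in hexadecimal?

0x169C1648

Subtract column by column in base 16:
  5-D → 8 (borrow)
  7-2-1 → 4
  B-5 → 6
  B-A → 1
  8-C → C (borrow)
  5-B-1 → 9 (borrow)
  F-8-1 → 6
  1-0 → 1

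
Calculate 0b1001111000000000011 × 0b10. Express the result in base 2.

0b10011110000000000110

Multiply each base-2 digit by 2, carrying:
  1×2 = 2 → write 0 carry 1
  1×2+1 = 3 → write 1 carry 1
  0×2+1 = 1 → write 1
  0×2 = 0 → write 0
  0×2 = 0 → write 0
  0×2 = 0 → write 0
  0×2 = 0 → write 0
  0×2 = 0 → write 0
  0×2 = 0 → write 0
  0×2 = 0 → write 0
  0×2 = 0 → write 0
  0×2 = 0 → write 0
  1×2 = 2 → write 0 carry 1
  1×2+1 = 3 → write 1 carry 1
  1×2+1 = 3 → write 1 carry 1
  1×2+1 = 3 → write 1 carry 1
  0×2+1 = 1 → write 1
  0×2 = 0 → write 0
  1×2 = 2 → write 0 carry 1
  remaining carry: 1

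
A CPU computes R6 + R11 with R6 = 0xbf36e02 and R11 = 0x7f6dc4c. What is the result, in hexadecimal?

0x13ea4a4e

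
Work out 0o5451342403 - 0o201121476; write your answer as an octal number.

0o5250220705

Subtract column by column in base 8:
  3-6 → 5 (borrow)
  0-7-1 → 0 (borrow)
  4-4-1 → 7 (borrow)
  2-1-1 → 0
  4-2 → 2
  3-1 → 2
  1-1 → 0
  5-0 → 5
  4-2 → 2
  5-0 → 5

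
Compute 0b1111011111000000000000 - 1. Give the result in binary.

0b1111011110111111111111

The trailing 12 digits are 0, so subtracting 1 borrows through: they become 1 and the next digit up decrements.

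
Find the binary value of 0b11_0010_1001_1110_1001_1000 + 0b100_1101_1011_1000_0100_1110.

0b100000000101011011100110

Add column by column in base 2, right to left:
  0+0 = 0
  0+1 = 1
  0+1 = 1
  1+1 = 0 carry 1
  1+0+1 = 0 carry 1
  0+0+1 = 1
  0+1 = 1
  1+0 = 1
  0+0 = 0
  1+0 = 1
  1+0 = 1
  1+1 = 0 carry 1
  1+1+1 = 1 carry 1
  0+1+1 = 0 carry 1
  0+0+1 = 1
  1+1 = 0 carry 1
  0+1+1 = 0 carry 1
  1+0+1 = 0 carry 1
  0+1+1 = 0 carry 1
  0+1+1 = 0 carry 1
  1+0+1 = 0 carry 1
  1+0+1 = 0 carry 1
  0+1+1 = 0 carry 1
  final carry 1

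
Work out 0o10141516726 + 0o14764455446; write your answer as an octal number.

0o25126174374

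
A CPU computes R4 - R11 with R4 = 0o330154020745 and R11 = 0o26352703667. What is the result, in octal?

0o301601115056

Subtract column by column in base 8:
  5-7 → 6 (borrow)
  4-6-1 → 5 (borrow)
  7-6-1 → 0
  0-3 → 5 (borrow)
  2-0-1 → 1
  0-7 → 1 (borrow)
  4-2-1 → 1
  5-5 → 0
  1-3 → 6 (borrow)
  0-6-1 → 1 (borrow)
  3-2-1 → 0
  3-0 → 3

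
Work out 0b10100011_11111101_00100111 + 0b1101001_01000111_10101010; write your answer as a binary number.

Add column by column in base 2, right to left:
  1+0 = 1
  1+1 = 0 carry 1
  1+0+1 = 0 carry 1
  0+1+1 = 0 carry 1
  0+0+1 = 1
  1+1 = 0 carry 1
  0+0+1 = 1
  0+1 = 1
  1+1 = 0 carry 1
  0+1+1 = 0 carry 1
  1+1+1 = 1 carry 1
  1+0+1 = 0 carry 1
  1+0+1 = 0 carry 1
  1+0+1 = 0 carry 1
  1+1+1 = 1 carry 1
  1+0+1 = 0 carry 1
  1+1+1 = 1 carry 1
  1+0+1 = 0 carry 1
  0+0+1 = 1
  0+1 = 1
  0+0 = 0
  1+1 = 0 carry 1
  0+1+1 = 0 carry 1
  1+0+1 = 0 carry 1
  final carry 1

0b1000011010100010011010001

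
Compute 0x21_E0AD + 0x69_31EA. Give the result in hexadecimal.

0x8B1297

Add column by column in base 16, right to left:
  D+A = 7 carry 1
  A+E+1 = 9 carry 1
  0+1+1 = 2
  E+3 = 1 carry 1
  1+9+1 = B
  2+6 = 8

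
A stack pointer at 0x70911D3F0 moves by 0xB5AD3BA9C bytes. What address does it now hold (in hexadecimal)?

Add column by column in base 16, right to left:
  0+C = C
  F+9 = 8 carry 1
  3+A+1 = E
  D+B = 8 carry 1
  1+3+1 = 5
  1+D = E
  9+A = 3 carry 1
  0+5+1 = 6
  7+B = 2 carry 1
  final carry 1

0x1263E58E8C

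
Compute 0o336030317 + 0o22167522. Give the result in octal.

0o360220041

Add column by column in base 8, right to left:
  7+2 = 1 carry 1
  1+2+1 = 4
  3+5 = 0 carry 1
  0+7+1 = 0 carry 1
  3+6+1 = 2 carry 1
  0+1+1 = 2
  6+2 = 0 carry 1
  3+2+1 = 6
  3+0 = 3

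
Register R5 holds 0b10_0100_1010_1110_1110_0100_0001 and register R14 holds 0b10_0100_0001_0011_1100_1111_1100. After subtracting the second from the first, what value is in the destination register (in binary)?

0b10011011000101000101

Subtract column by column in base 2:
  1-0 → 1
  0-0 → 0
  0-1 → 1 (borrow)
  0-1-1 → 0 (borrow)
  0-1-1 → 0 (borrow)
  0-1-1 → 0 (borrow)
  1-1-1 → 1 (borrow)
  0-1-1 → 0 (borrow)
  0-0-1 → 1 (borrow)
  1-0-1 → 0
  1-1 → 0
  1-1 → 0
  0-1 → 1 (borrow)
  1-1-1 → 1 (borrow)
  1-0-1 → 0
  1-0 → 1
  0-1 → 1 (borrow)
  1-0-1 → 0
  0-0 → 0
  1-0 → 1
  0-0 → 0
  0-0 → 0
  1-1 → 0
  0-0 → 0
  0-0 → 0
  1-1 → 0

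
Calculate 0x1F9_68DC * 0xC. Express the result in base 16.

Multiply each base-16 digit by 12, carrying:
  C×12 = 144 → write 0 carry 9
  D×12+9 = 165 → write 5 carry 10
  8×12+10 = 106 → write A carry 6
  6×12+6 = 78 → write E carry 4
  9×12+4 = 112 → write 0 carry 7
  F×12+7 = 187 → write B carry 11
  1×12+11 = 23 → write 7 carry 1
  remaining carry: 1

0x17B0EA50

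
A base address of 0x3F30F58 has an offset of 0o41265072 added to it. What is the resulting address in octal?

0o436074622

0x3F30F58 = 0o374607530 in octal.
Add column by column in base 8, right to left:
  0+2 = 2
  3+7 = 2 carry 1
  5+0+1 = 6
  7+5 = 4 carry 1
  0+6+1 = 7
  6+2 = 0 carry 1
  4+1+1 = 6
  7+4 = 3 carry 1
  3+0+1 = 4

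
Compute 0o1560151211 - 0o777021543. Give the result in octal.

0o561127446

Subtract column by column in base 8:
  1-3 → 6 (borrow)
  1-4-1 → 4 (borrow)
  2-5-1 → 4 (borrow)
  1-1-1 → 7 (borrow)
  5-2-1 → 2
  1-0 → 1
  0-7 → 1 (borrow)
  6-7-1 → 6 (borrow)
  5-7-1 → 5 (borrow)
  1-0-1 → 0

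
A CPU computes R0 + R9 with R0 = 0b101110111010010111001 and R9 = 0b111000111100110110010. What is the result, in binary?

0b1100111110111001101011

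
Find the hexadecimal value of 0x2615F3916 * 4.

0x9857CE458

Multiply each base-16 digit by 4, carrying:
  6×4 = 24 → write 8 carry 1
  1×4+1 = 5 → write 5
  9×4 = 36 → write 4 carry 2
  3×4+2 = 14 → write E
  F×4 = 60 → write C carry 3
  5×4+3 = 23 → write 7 carry 1
  1×4+1 = 5 → write 5
  6×4 = 24 → write 8 carry 1
  2×4+1 = 9 → write 9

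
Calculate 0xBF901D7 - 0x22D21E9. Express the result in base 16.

Subtract column by column in base 16:
  7-9 → E (borrow)
  D-E-1 → E (borrow)
  1-1-1 → F (borrow)
  0-2-1 → D (borrow)
  9-D-1 → B (borrow)
  F-2-1 → C
  B-2 → 9

0x9CBDFEE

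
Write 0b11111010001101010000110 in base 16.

0x7D1A86

Group the bits into nibbles: 0111 1101 0001 1010 1000 0110 → 7D1A86.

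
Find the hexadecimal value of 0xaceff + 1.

0xacf00

The trailing 2 digits are F (max in base 16), so adding 1 cascades: they roll to 0 and the next digit up increments.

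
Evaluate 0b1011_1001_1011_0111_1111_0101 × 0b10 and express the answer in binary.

0b1011100110110111111101010

Multiply each base-2 digit by 2, carrying:
  1×2 = 2 → write 0 carry 1
  0×2+1 = 1 → write 1
  1×2 = 2 → write 0 carry 1
  0×2+1 = 1 → write 1
  1×2 = 2 → write 0 carry 1
  1×2+1 = 3 → write 1 carry 1
  1×2+1 = 3 → write 1 carry 1
  1×2+1 = 3 → write 1 carry 1
  1×2+1 = 3 → write 1 carry 1
  1×2+1 = 3 → write 1 carry 1
  1×2+1 = 3 → write 1 carry 1
  0×2+1 = 1 → write 1
  1×2 = 2 → write 0 carry 1
  1×2+1 = 3 → write 1 carry 1
  0×2+1 = 1 → write 1
  1×2 = 2 → write 0 carry 1
  1×2+1 = 3 → write 1 carry 1
  0×2+1 = 1 → write 1
  0×2 = 0 → write 0
  1×2 = 2 → write 0 carry 1
  1×2+1 = 3 → write 1 carry 1
  1×2+1 = 3 → write 1 carry 1
  0×2+1 = 1 → write 1
  1×2 = 2 → write 0 carry 1
  remaining carry: 1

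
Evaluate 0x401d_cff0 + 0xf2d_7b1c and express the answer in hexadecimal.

Add column by column in base 16, right to left:
  0+c = c
  f+1 = 0 carry 1
  f+b+1 = b carry 1
  c+7+1 = 4 carry 1
  d+d+1 = b carry 1
  1+2+1 = 4
  0+f = f
  4+0 = 4

0x4f4b4b0c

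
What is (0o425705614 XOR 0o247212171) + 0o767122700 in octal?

0o1651642665

First 0o425705614 XOR 0o247212171 = 0o662517765.
Add column by column in base 8, right to left:
  5+0 = 5
  6+0 = 6
  7+7 = 6 carry 1
  7+2+1 = 2 carry 1
  1+2+1 = 4
  5+1 = 6
  2+7 = 1 carry 1
  6+6+1 = 5 carry 1
  6+7+1 = 6 carry 1
  final carry 1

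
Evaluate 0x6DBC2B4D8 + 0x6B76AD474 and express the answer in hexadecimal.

0xD932D894C

Add column by column in base 16, right to left:
  8+4 = C
  D+7 = 4 carry 1
  4+4+1 = 9
  B+D = 8 carry 1
  2+A+1 = D
  C+6 = 2 carry 1
  B+7+1 = 3 carry 1
  D+B+1 = 9 carry 1
  6+6+1 = D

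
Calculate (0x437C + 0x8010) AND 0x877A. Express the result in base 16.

0x8308

Add column by column in base 16, right to left:
  C+0 = C
  7+1 = 8
  3+0 = 3
  4+8 = C
Sum = 0xC38C; now AND with 0x877A:
  C&8=8, 3&7=3, 8&7=0, C&A=8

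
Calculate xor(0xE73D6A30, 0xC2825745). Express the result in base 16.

0x25BF3D75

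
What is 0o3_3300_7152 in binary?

Each octal digit is 3 bits: 3=011 3=011 3=011 0=000 0=000 7=111 1=001 5=101 2=010.

0b11011011000000111001101010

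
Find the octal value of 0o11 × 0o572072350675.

Multiply each base-8 digit by 9, carrying:
  5×9 = 45 → write 5 carry 5
  7×9+5 = 68 → write 4 carry 8
  6×9+8 = 62 → write 6 carry 7
  0×9+7 = 7 → write 7
  5×9 = 45 → write 5 carry 5
  3×9+5 = 32 → write 0 carry 4
  2×9+4 = 22 → write 6 carry 2
  7×9+2 = 65 → write 1 carry 8
  0×9+8 = 8 → write 0 carry 1
  2×9+1 = 19 → write 3 carry 2
  7×9+2 = 65 → write 1 carry 8
  5×9+8 = 53 → write 5 carry 6
  remaining carry: 6

0o6513016057645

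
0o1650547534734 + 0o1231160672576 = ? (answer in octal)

0o3101730427532

Add column by column in base 8, right to left:
  4+6 = 2 carry 1
  3+7+1 = 3 carry 1
  7+5+1 = 5 carry 1
  4+2+1 = 7
  3+7 = 2 carry 1
  5+6+1 = 4 carry 1
  7+0+1 = 0 carry 1
  4+6+1 = 3 carry 1
  5+1+1 = 7
  0+1 = 1
  5+3 = 0 carry 1
  6+2+1 = 1 carry 1
  1+1+1 = 3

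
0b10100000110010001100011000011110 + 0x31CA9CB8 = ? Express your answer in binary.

0x31CA9CB8 = 0b110001110010101001110010111000 in binary.
Add column by column in base 2, right to left:
  0+0 = 0
  1+0 = 1
  1+0 = 1
  1+1 = 0 carry 1
  1+1+1 = 1 carry 1
  0+1+1 = 0 carry 1
  0+0+1 = 1
  0+1 = 1
  0+0 = 0
  1+0 = 1
  1+1 = 0 carry 1
  0+1+1 = 0 carry 1
  0+1+1 = 0 carry 1
  0+0+1 = 1
  1+0 = 1
  1+1 = 0 carry 1
  0+0+1 = 1
  0+1 = 1
  0+0 = 0
  1+1 = 0 carry 1
  0+0+1 = 1
  0+0 = 0
  1+1 = 0 carry 1
  1+1+1 = 1 carry 1
  0+1+1 = 0 carry 1
  0+0+1 = 1
  0+0 = 0
  0+0 = 0
  0+1 = 1
  1+1 = 0 carry 1
  0+0+1 = 1
  1+0 = 1

0b11010010100100110110001011010110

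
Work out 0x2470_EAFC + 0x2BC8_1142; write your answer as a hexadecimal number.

0x5038FC3E

Add column by column in base 16, right to left:
  C+2 = E
  F+4 = 3 carry 1
  A+1+1 = C
  E+1 = F
  0+8 = 8
  7+C = 3 carry 1
  4+B+1 = 0 carry 1
  2+2+1 = 5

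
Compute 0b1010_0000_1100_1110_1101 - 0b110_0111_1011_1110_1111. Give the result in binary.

Subtract column by column in base 2:
  1-1 → 0
  0-1 → 1 (borrow)
  1-1-1 → 1 (borrow)
  1-1-1 → 1 (borrow)
  0-0-1 → 1 (borrow)
  1-1-1 → 1 (borrow)
  1-1-1 → 1 (borrow)
  1-1-1 → 1 (borrow)
  0-1-1 → 0 (borrow)
  0-1-1 → 0 (borrow)
  1-0-1 → 0
  1-1 → 0
  0-1 → 1 (borrow)
  0-1-1 → 0 (borrow)
  0-1-1 → 0 (borrow)
  0-0-1 → 1 (borrow)
  0-0-1 → 1 (borrow)
  1-1-1 → 1 (borrow)
  0-1-1 → 0 (borrow)
  1-0-1 → 0

0b111001000011111110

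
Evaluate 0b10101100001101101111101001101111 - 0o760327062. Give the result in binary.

0o760327062 = 0b111110000011010111000110010 in binary.
Subtract column by column in base 2:
  1-0 → 1
  1-1 → 0
  1-0 → 1
  1-0 → 1
  0-1 → 1 (borrow)
  1-1-1 → 1 (borrow)
  1-0-1 → 0
  0-0 → 0
  0-0 → 0
  1-1 → 0
  0-1 → 1 (borrow)
  1-1-1 → 1 (borrow)
  1-0-1 → 0
  1-1 → 0
  1-0 → 1
  1-1 → 0
  0-1 → 1 (borrow)
  1-0-1 → 0
  1-0 → 1
  0-0 → 0
  1-0 → 1
  1-0 → 1
  0-1 → 1 (borrow)
  0-1-1 → 0 (borrow)
  0-1-1 → 0 (borrow)
  0-1-1 → 0 (borrow)
  1-1-1 → 1 (borrow)
  1-0-1 → 0
  0-0 → 0
  1-0 → 1
  0-0 → 0
  1-0 → 1

0b10100100011101010100110000111101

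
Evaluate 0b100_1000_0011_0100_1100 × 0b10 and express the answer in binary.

0b10010000011010011000

Multiply each base-2 digit by 2, carrying:
  0×2 = 0 → write 0
  0×2 = 0 → write 0
  1×2 = 2 → write 0 carry 1
  1×2+1 = 3 → write 1 carry 1
  0×2+1 = 1 → write 1
  0×2 = 0 → write 0
  1×2 = 2 → write 0 carry 1
  0×2+1 = 1 → write 1
  1×2 = 2 → write 0 carry 1
  1×2+1 = 3 → write 1 carry 1
  0×2+1 = 1 → write 1
  0×2 = 0 → write 0
  0×2 = 0 → write 0
  0×2 = 0 → write 0
  0×2 = 0 → write 0
  1×2 = 2 → write 0 carry 1
  0×2+1 = 1 → write 1
  0×2 = 0 → write 0
  1×2 = 2 → write 0 carry 1
  remaining carry: 1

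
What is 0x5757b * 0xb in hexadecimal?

0x3c0c49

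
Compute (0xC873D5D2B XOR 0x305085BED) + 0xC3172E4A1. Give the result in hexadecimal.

0x1BB3A7EB67

First 0xC873D5D2B XOR 0x305085BED = 0xF823506C6.
Add column by column in base 16, right to left:
  6+1 = 7
  C+A = 6 carry 1
  6+4+1 = B
  0+E = E
  5+2 = 7
  3+7 = A
  2+1 = 3
  8+3 = B
  F+C = B carry 1
  final carry 1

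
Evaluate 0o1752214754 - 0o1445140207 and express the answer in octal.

Subtract column by column in base 8:
  4-7 → 5 (borrow)
  5-0-1 → 4
  7-2 → 5
  4-0 → 4
  1-4 → 5 (borrow)
  2-1-1 → 0
  2-5 → 5 (borrow)
  5-4-1 → 0
  7-4 → 3
  1-1 → 0

0o305054545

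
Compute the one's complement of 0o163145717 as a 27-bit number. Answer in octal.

0o614632060

Each oct digit d becomes 7−d:
  1→6, 6→1, 3→4, 1→6, 4→3, 5→2, 7→0, 1→6, 7→0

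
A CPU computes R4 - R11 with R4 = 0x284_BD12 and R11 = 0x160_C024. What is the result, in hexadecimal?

0x123FCEE

Subtract column by column in base 16:
  2-4 → E (borrow)
  1-2-1 → E (borrow)
  D-0-1 → C
  B-C → F (borrow)
  4-0-1 → 3
  8-6 → 2
  2-1 → 1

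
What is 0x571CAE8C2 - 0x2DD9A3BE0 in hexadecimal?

0x29430ACE2

Subtract column by column in base 16:
  2-0 → 2
  C-E → E (borrow)
  8-B-1 → C (borrow)
  E-3-1 → A
  A-A → 0
  C-9 → 3
  1-D → 4 (borrow)
  7-D-1 → 9 (borrow)
  5-2-1 → 2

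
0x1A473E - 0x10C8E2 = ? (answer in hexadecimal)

0x97E5C

Subtract column by column in base 16:
  E-2 → C
  3-E → 5 (borrow)
  7-8-1 → E (borrow)
  4-C-1 → 7 (borrow)
  A-0-1 → 9
  1-1 → 0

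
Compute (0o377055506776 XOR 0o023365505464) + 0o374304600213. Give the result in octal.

First 0o377055506776 XOR 0o023365505464 = 0o354330003312.
Add column by column in base 8, right to left:
  2+3 = 5
  1+1 = 2
  3+2 = 5
  3+0 = 3
  0+0 = 0
  0+6 = 6
  0+4 = 4
  3+0 = 3
  3+3 = 6
  4+4 = 0 carry 1
  5+7+1 = 5 carry 1
  3+3+1 = 7

0o750634603525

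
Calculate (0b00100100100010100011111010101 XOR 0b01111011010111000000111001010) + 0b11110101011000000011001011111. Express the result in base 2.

0b101010101001101100110001111110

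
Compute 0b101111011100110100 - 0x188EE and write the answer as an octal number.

0o267106

0b101111011100110100 = 0o573464 in octal.
0x188EE = 0o304356 in octal.
Subtract column by column in base 8:
  4-6 → 6 (borrow)
  6-5-1 → 0
  4-3 → 1
  3-4 → 7 (borrow)
  7-0-1 → 6
  5-3 → 2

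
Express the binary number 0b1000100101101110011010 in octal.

Group the bits in threes: 001 000 100 101 101 110 011 010 → 10455632.

0o10455632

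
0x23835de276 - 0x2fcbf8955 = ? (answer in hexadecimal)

Subtract column by column in base 16:
  6-5 → 1
  7-5 → 2
  2-9 → 9 (borrow)
  e-8-1 → 5
  d-f → e (borrow)
  5-b-1 → 9 (borrow)
  3-c-1 → 6 (borrow)
  8-f-1 → 8 (borrow)
  3-2-1 → 0
  2-0 → 2

0x20869e5921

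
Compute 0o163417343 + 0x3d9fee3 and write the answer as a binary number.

0b101101010000001110111000110

0o163417343 = 0b1110011100001111011100011 in binary.
0x3d9fee3 = 0b11110110011111111011100011 in binary.
Add column by column in base 2, right to left:
  1+1 = 0 carry 1
  1+1+1 = 1 carry 1
  0+0+1 = 1
  0+0 = 0
  0+0 = 0
  1+1 = 0 carry 1
  1+1+1 = 1 carry 1
  1+1+1 = 1 carry 1
  0+0+1 = 1
  1+1 = 0 carry 1
  1+1+1 = 1 carry 1
  1+1+1 = 1 carry 1
  1+1+1 = 1 carry 1
  0+1+1 = 0 carry 1
  0+1+1 = 0 carry 1
  0+1+1 = 0 carry 1
  0+1+1 = 0 carry 1
  1+0+1 = 0 carry 1
  1+0+1 = 0 carry 1
  1+1+1 = 1 carry 1
  0+1+1 = 0 carry 1
  0+0+1 = 1
  1+1 = 0 carry 1
  1+1+1 = 1 carry 1
  1+1+1 = 1 carry 1
  0+1+1 = 0 carry 1
  final carry 1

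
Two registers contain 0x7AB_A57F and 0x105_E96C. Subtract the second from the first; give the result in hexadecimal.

Subtract column by column in base 16:
  F-C → 3
  7-6 → 1
  5-9 → C (borrow)
  A-E-1 → B (borrow)
  B-5-1 → 5
  A-0 → A
  7-1 → 6

0x6A5BC13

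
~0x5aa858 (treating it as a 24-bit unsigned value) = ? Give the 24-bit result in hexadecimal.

0xa557a7

Each hex digit d becomes f−d:
  5→a, a→5, a→5, 8→7, 5→a, 8→7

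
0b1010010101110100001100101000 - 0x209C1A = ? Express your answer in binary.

0b1010001101101010011100001110

0x209C1A = 0b1000001001110000011010 in binary.
Subtract column by column in base 2:
  0-0 → 0
  0-1 → 1 (borrow)
  0-0-1 → 1 (borrow)
  1-1-1 → 1 (borrow)
  0-1-1 → 0 (borrow)
  1-0-1 → 0
  0-0 → 0
  0-0 → 0
  1-0 → 1
  1-0 → 1
  0-1 → 1 (borrow)
  0-1-1 → 0 (borrow)
  0-1-1 → 0 (borrow)
  0-0-1 → 1 (borrow)
  1-0-1 → 0
  0-1 → 1 (borrow)
  1-0-1 → 0
  1-0 → 1
  1-0 → 1
  0-0 → 0
  1-0 → 1
  0-1 → 1 (borrow)
  1-0-1 → 0
  0-0 → 0
  0-0 → 0
  1-0 → 1
  0-0 → 0
  1-0 → 1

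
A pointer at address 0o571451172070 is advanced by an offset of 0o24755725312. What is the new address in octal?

0o616427117402

Add column by column in base 8, right to left:
  0+2 = 2
  7+1 = 0 carry 1
  0+3+1 = 4
  2+5 = 7
  7+2 = 1 carry 1
  1+7+1 = 1 carry 1
  1+5+1 = 7
  5+5 = 2 carry 1
  4+7+1 = 4 carry 1
  1+4+1 = 6
  7+2 = 1 carry 1
  5+0+1 = 6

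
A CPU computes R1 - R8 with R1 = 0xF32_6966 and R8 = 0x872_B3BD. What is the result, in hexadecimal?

0x6BFB5A9

Subtract column by column in base 16:
  6-D → 9 (borrow)
  6-B-1 → A (borrow)
  9-3-1 → 5
  6-B → B (borrow)
  2-2-1 → F (borrow)
  3-7-1 → B (borrow)
  F-8-1 → 6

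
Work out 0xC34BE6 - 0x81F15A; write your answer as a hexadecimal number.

0x415A8C

Subtract column by column in base 16:
  6-A → C (borrow)
  E-5-1 → 8
  B-1 → A
  4-F → 5 (borrow)
  3-1-1 → 1
  C-8 → 4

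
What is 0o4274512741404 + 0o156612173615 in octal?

Add column by column in base 8, right to left:
  4+5 = 1 carry 1
  0+1+1 = 2
  4+6 = 2 carry 1
  1+3+1 = 5
  4+7 = 3 carry 1
  7+1+1 = 1 carry 1
  2+2+1 = 5
  1+1 = 2
  5+6 = 3 carry 1
  4+6+1 = 3 carry 1
  7+5+1 = 5 carry 1
  2+1+1 = 4
  4+0 = 4

0o4453325135221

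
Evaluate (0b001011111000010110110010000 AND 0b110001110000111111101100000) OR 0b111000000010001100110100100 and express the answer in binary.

0b111001110010011110110100100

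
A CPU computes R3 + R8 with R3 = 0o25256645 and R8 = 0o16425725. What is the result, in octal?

0o43704572

Add column by column in base 8, right to left:
  5+5 = 2 carry 1
  4+2+1 = 7
  6+7 = 5 carry 1
  6+5+1 = 4 carry 1
  5+2+1 = 0 carry 1
  2+4+1 = 7
  5+6 = 3 carry 1
  2+1+1 = 4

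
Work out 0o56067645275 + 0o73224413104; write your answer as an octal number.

Add column by column in base 8, right to left:
  5+4 = 1 carry 1
  7+0+1 = 0 carry 1
  2+1+1 = 4
  5+3 = 0 carry 1
  4+1+1 = 6
  6+4 = 2 carry 1
  7+4+1 = 4 carry 1
  6+2+1 = 1 carry 1
  0+2+1 = 3
  6+3 = 1 carry 1
  5+7+1 = 5 carry 1
  final carry 1

0o151314260401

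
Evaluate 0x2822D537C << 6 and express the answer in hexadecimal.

6 bits is not a whole number of base-16 digits; in binary: 1010000010001011010101001101111100 << 6 = 1010000010001011010101001101111100000000.

0xA08B54DF00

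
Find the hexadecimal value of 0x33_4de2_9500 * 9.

Multiply each base-16 digit by 9, carrying:
  0×9 = 0 → write 0
  0×9 = 0 → write 0
  5×9 = 45 → write d carry 2
  9×9+2 = 83 → write 3 carry 5
  2×9+5 = 23 → write 7 carry 1
  e×9+1 = 127 → write f carry 7
  d×9+7 = 124 → write c carry 7
  4×9+7 = 43 → write b carry 2
  3×9+2 = 29 → write d carry 1
  3×9+1 = 28 → write c carry 1
  remaining carry: 1

0x1cdbcf73d00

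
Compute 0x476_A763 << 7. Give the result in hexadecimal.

7 bits is not a whole number of base-16 digits; in binary: 100011101101010011101100011 << 7 = 1000111011010100111011000110000000.

0x23B53B180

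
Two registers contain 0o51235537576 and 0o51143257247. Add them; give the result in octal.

0o122401017045

Add column by column in base 8, right to left:
  6+7 = 5 carry 1
  7+4+1 = 4 carry 1
  5+2+1 = 0 carry 1
  7+7+1 = 7 carry 1
  3+5+1 = 1 carry 1
  5+2+1 = 0 carry 1
  5+3+1 = 1 carry 1
  3+4+1 = 0 carry 1
  2+1+1 = 4
  1+1 = 2
  5+5 = 2 carry 1
  final carry 1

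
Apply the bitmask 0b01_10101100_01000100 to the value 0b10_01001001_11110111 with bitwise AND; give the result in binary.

AND bit by bit (1 only where both bits are 1):
  100100100111110111
& 011010110001000100
= 000000100001000100

0b000000100001000100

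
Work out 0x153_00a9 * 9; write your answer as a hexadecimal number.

0xbeb05f1

Multiply each base-16 digit by 9, carrying:
  9×9 = 81 → write 1 carry 5
  a×9+5 = 95 → write f carry 5
  0×9+5 = 5 → write 5
  0×9 = 0 → write 0
  3×9 = 27 → write b carry 1
  5×9+1 = 46 → write e carry 2
  1×9+2 = 11 → write b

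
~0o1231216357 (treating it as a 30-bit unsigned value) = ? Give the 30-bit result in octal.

Each oct digit d becomes 7−d:
  1→6, 2→5, 3→4, 1→6, 2→5, 1→6, 6→1, 3→4, 5→2, 7→0

0o6546561420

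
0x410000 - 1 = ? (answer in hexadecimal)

0x40FFFF

The trailing 4 digits are 0, so subtracting 1 borrows through: they become F and the next digit up decrements.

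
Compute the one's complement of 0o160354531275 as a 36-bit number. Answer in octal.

0o617423246502

Each oct digit d becomes 7−d:
  1→6, 6→1, 0→7, 3→4, 5→2, 4→3, 5→2, 3→4, 1→6, 2→5, 7→0, 5→2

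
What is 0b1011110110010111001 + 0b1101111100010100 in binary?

Add column by column in base 2, right to left:
  1+0 = 1
  0+0 = 0
  0+1 = 1
  1+0 = 1
  1+1 = 0 carry 1
  1+0+1 = 0 carry 1
  0+0+1 = 1
  1+0 = 1
  0+1 = 1
  0+1 = 1
  1+1 = 0 carry 1
  1+1+1 = 1 carry 1
  0+1+1 = 0 carry 1
  1+0+1 = 0 carry 1
  1+1+1 = 1 carry 1
  1+1+1 = 1 carry 1
  1+0+1 = 0 carry 1
  0+0+1 = 1
  1+0 = 1

0b1101100101111001101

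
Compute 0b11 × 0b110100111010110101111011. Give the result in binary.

0b10011110110000100001110001

Multiply each base-2 digit by 3, carrying:
  1×3 = 3 → write 1 carry 1
  1×3+1 = 4 → write 0 carry 2
  0×3+2 = 2 → write 0 carry 1
  1×3+1 = 4 → write 0 carry 2
  1×3+2 = 5 → write 1 carry 2
  1×3+2 = 5 → write 1 carry 2
  1×3+2 = 5 → write 1 carry 2
  0×3+2 = 2 → write 0 carry 1
  1×3+1 = 4 → write 0 carry 2
  0×3+2 = 2 → write 0 carry 1
  1×3+1 = 4 → write 0 carry 2
  1×3+2 = 5 → write 1 carry 2
  0×3+2 = 2 → write 0 carry 1
  1×3+1 = 4 → write 0 carry 2
  0×3+2 = 2 → write 0 carry 1
  1×3+1 = 4 → write 0 carry 2
  1×3+2 = 5 → write 1 carry 2
  1×3+2 = 5 → write 1 carry 2
  0×3+2 = 2 → write 0 carry 1
  0×3+1 = 1 → write 1
  1×3 = 3 → write 1 carry 1
  0×3+1 = 1 → write 1
  1×3 = 3 → write 1 carry 1
  1×3+1 = 4 → write 0 carry 2
  remaining carry: 10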